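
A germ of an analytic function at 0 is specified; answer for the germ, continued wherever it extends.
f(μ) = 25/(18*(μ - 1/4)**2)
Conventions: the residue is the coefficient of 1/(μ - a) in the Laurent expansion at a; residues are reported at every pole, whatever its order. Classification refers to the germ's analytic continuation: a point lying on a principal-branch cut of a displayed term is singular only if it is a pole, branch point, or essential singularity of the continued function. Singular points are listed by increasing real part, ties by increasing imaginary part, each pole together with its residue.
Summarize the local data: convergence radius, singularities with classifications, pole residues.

Denominator factor (μ - 1/4)^2: pole of order 2 at 1/4, modulus 1/4.
The radius of convergence is the smallest modulus among the singular points: 1/4.
At the order-2 pole 1/4 set g(μ) = (μ - (1/4))^2*f(μ) = 25/18.
Order-2 pole: residue = g'(a); g'(1/4) = 0, so the residue is 0.

Radius of convergence at 0: 1/4.
At 1/4: a pole of order 2; residue 0.


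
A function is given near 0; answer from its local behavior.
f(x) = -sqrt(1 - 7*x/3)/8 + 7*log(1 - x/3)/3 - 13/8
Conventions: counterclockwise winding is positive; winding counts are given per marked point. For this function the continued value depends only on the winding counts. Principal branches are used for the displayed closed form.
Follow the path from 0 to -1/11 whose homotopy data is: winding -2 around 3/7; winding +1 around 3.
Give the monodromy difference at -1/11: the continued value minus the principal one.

Continued minus principal equals (14/3)*pi*i.

The rational part is single-valued and drops out of the difference; each branch term changes only by its own monodromy.
(-1/8)*sqrt(1 - x/(3/7)): winding -2 is even, the square root returns to the same sheet, contribution 0.
(7/3)*log(1 - x/(3)): each positive loop around 3 adds 2*pi*i to the log, so winding +1 contributes (7/3)*(1)*2*pi*i = (14/3)*pi*i.
Summing the contributions at x = -1/11 gives (14/3)*pi*i.


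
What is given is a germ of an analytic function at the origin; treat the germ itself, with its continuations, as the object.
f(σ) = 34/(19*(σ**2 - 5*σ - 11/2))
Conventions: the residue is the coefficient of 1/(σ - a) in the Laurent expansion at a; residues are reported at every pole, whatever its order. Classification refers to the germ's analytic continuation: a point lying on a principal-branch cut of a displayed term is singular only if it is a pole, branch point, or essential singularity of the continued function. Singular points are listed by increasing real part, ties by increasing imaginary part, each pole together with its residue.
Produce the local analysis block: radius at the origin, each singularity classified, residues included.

Denominator factor (σ**2 - 5*σ - 11/2): discriminant 47, real irrational roots 5/2 + (1/2)*sqrt(47) and 5/2 - (1/2)*sqrt(47); poles of order 1, moduli 5/2 + (1/2)*sqrt(47) and -5/2 + (1/2)*sqrt(47).
The radius of convergence is the smallest modulus among the singular points: -5/2 + (1/2)*sqrt(47).
The factor σ**2 - 5*σ - 11/2 splits as (σ - a)(σ - a') with a = 5/2 - (1/2)*sqrt(47), a' = 5/2 + (1/2)*sqrt(47). At the order-1 pole a set g(σ) = (σ - a)*f(σ) = [34/19] / (σ - a').
Simple pole: residue = g(a) at a = 5/2 - (1/2)*sqrt(47), which is -(34/893)*sqrt(47).
The factor σ**2 - 5*σ - 11/2 splits as (σ - a)(σ - a') with a = 5/2 + (1/2)*sqrt(47), a' = 5/2 - (1/2)*sqrt(47). At the order-1 pole a set g(σ) = (σ - a)*f(σ) = [34/19] / (σ - a').
Simple pole: residue = g(a) at a = 5/2 + (1/2)*sqrt(47), which is (34/893)*sqrt(47).
List the singular points by increasing real part (a conjugate pair: the negative imaginary part first).

Radius of convergence at 0: -5/2 + (1/2)*sqrt(47).
At 5/2 - (1/2)*sqrt(47): a pole of order 1; residue -(34/893)*sqrt(47).
At 5/2 + (1/2)*sqrt(47): a pole of order 1; residue (34/893)*sqrt(47).


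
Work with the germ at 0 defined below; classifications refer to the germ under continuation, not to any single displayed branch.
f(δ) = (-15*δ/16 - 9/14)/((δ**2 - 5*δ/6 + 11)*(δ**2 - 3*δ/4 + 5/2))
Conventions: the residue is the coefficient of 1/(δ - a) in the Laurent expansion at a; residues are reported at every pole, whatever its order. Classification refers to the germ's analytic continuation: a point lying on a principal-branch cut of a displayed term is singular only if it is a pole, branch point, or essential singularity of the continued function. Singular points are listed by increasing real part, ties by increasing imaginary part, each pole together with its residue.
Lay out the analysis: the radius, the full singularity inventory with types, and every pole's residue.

Radius of convergence at 0: (1/2)*sqrt(10).
At (3/8) - ((1/8)*sqrt(151))*i: a pole of order 1; residue (-16173/289240) - ((132849/43675240)*sqrt(151))*i.
At (3/8) + ((1/8)*sqrt(151))*i: a pole of order 1; residue (-16173/289240) + ((132849/43675240)*sqrt(151))*i.
At (5/12) - ((1/12)*sqrt(1559))*i: a pole of order 1; residue (16173/289240) + ((191187/450925160)*sqrt(1559))*i.
At (5/12) + ((1/12)*sqrt(1559))*i: a pole of order 1; residue (16173/289240) - ((191187/450925160)*sqrt(1559))*i.

Denominator factor (δ**2 - 3*δ/4 + 5/2): discriminant -151/16, complex-conjugate roots (3/8) + ((1/8)*sqrt(151))*i and (3/8) - ((1/8)*sqrt(151))*i; poles of order 1, moduli (1/2)*sqrt(10) and (1/2)*sqrt(10).
Denominator factor (δ**2 - 5*δ/6 + 11): discriminant -1559/36, complex-conjugate roots (5/12) + ((1/12)*sqrt(1559))*i and (5/12) - ((1/12)*sqrt(1559))*i; poles of order 1, moduli sqrt(11) and sqrt(11).
The radius of convergence is the smallest modulus among the singular points: (1/2)*sqrt(10).
The factor δ**2 - 3*δ/4 + 5/2 splits as (δ - a)(δ - a') with a = (3/8) - ((1/8)*sqrt(151))*i, a' = (3/8) + ((1/8)*sqrt(151))*i. At the order-1 pole a set g(δ) = (δ - a)*f(δ) = [(-15*δ/16 - 9/14)/(δ**2 - 5*δ/6 + 11)] / (δ - a').
Simple pole: residue = g(a) at a = (3/8) - ((1/8)*sqrt(151))*i, which is (-16173/289240) - ((132849/43675240)*sqrt(151))*i.
The factor δ**2 - 3*δ/4 + 5/2 splits as (δ - a)(δ - a') with a = (3/8) + ((1/8)*sqrt(151))*i, a' = (3/8) - ((1/8)*sqrt(151))*i. At the order-1 pole a set g(δ) = (δ - a)*f(δ) = [(-15*δ/16 - 9/14)/(δ**2 - 5*δ/6 + 11)] / (δ - a').
Simple pole: residue = g(a) at a = (3/8) + ((1/8)*sqrt(151))*i, which is (-16173/289240) + ((132849/43675240)*sqrt(151))*i.
The factor δ**2 - 5*δ/6 + 11 splits as (δ - a)(δ - a') with a = (5/12) - ((1/12)*sqrt(1559))*i, a' = (5/12) + ((1/12)*sqrt(1559))*i. At the order-1 pole a set g(δ) = (δ - a)*f(δ) = [(-15*δ/16 - 9/14)/(δ**2 - 3*δ/4 + 5/2)] / (δ - a').
Simple pole: residue = g(a) at a = (5/12) - ((1/12)*sqrt(1559))*i, which is (16173/289240) + ((191187/450925160)*sqrt(1559))*i.
The factor δ**2 - 5*δ/6 + 11 splits as (δ - a)(δ - a') with a = (5/12) + ((1/12)*sqrt(1559))*i, a' = (5/12) - ((1/12)*sqrt(1559))*i. At the order-1 pole a set g(δ) = (δ - a)*f(δ) = [(-15*δ/16 - 9/14)/(δ**2 - 3*δ/4 + 5/2)] / (δ - a').
Simple pole: residue = g(a) at a = (5/12) + ((1/12)*sqrt(1559))*i, which is (16173/289240) - ((191187/450925160)*sqrt(1559))*i.
List the singular points by increasing real part (a conjugate pair: the negative imaginary part first).


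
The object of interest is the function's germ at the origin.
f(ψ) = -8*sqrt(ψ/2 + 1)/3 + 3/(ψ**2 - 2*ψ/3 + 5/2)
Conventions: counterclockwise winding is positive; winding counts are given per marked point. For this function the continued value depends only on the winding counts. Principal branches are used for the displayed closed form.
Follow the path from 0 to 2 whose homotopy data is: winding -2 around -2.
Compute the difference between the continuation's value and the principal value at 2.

Continued minus principal equals 0.

The rational part is single-valued and drops out of the difference; each branch term changes only by its own monodromy.
(-8/3)*sqrt(1 - ψ/(-2)): winding -2 is even, the square root returns to the same sheet, contribution 0.
Summing the contributions at ψ = 2 gives 0.


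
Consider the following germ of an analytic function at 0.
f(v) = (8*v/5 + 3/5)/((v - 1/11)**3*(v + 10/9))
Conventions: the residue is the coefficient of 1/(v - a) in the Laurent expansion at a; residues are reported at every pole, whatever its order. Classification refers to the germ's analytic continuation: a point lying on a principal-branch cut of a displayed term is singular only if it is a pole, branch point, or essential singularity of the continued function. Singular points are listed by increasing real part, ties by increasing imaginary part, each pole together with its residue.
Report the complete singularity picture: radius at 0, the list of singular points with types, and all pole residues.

Denominator factor (v + 10/9): pole of order 1 at -10/9, modulus 10/9.
Denominator factor (v - 1/11)^3: pole of order 3 at 1/11, modulus 1/11.
The radius of convergence is the smallest modulus among the singular points: 1/11.
At the order-1 pole -10/9 set g(v) = (v - (-10/9))*f(v) = (8*v/5 + 3/5)/(v - 1/11)**3.
Simple pole: residue = g(a) at a = -10/9, which is 5713983/8425795.
At the order-3 pole 1/11 set g(v) = (v - (1/11))^3*f(v) = (8*v/5 + 3/5)/(v + 10/9).
Order-3 pole: residue = g''(a)/2; g''(1/11) = -11427966/8425795, so the residue is -5713983/8425795.
List the singular points by increasing real part (a conjugate pair: the negative imaginary part first).

Radius of convergence at 0: 1/11.
At -10/9: a pole of order 1; residue 5713983/8425795.
At 1/11: a pole of order 3; residue -5713983/8425795.


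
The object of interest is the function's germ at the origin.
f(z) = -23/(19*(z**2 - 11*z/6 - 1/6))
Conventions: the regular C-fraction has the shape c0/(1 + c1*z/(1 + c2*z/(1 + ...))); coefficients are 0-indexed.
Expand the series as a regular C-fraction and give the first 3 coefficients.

The regular C-fraction coefficients are [138/19, 11, 6/11].

Taylor coefficients (expand at 0): a_0 = 138/19, a_1 = -1518/19, a_2 = 17526/19.
c0 = a_0 = 138/19. Peel one level at a time: if S = 1 + c*z/S' with S'(0) = 1, then c is the z-coefficient of S and S' = c*z/(S - 1).
S_1 = c0/f = 1 + (11)*z + (-6)*z^2 + ...; c1 = 11.
S_2 = c1*z/(S_1 - 1) = 1 + (6/11)*z + ...; c2 = 6/11.


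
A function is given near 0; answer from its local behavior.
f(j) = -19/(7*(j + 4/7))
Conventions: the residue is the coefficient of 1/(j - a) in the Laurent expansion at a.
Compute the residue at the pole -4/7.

At the order-1 pole -4/7 set g(j) = (j - (-4/7))*f(j) = -19/7.
Simple pole: residue = g(a) at a = -4/7, which is -19/7.

The residue is -19/7.


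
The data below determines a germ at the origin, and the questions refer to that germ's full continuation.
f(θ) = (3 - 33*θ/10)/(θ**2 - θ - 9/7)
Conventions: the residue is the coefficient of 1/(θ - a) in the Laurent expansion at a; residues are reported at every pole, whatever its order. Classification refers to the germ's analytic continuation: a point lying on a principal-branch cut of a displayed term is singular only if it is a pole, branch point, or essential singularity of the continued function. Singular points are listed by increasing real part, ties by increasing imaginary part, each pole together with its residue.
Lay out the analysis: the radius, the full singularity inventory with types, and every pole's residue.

Denominator factor (θ**2 - θ - 9/7): discriminant 43/7, real irrational roots 1/2 + (1/14)*sqrt(301) and 1/2 - (1/14)*sqrt(301); poles of order 1, moduli 1/2 + (1/14)*sqrt(301) and -1/2 + (1/14)*sqrt(301).
The radius of convergence is the smallest modulus among the singular points: -1/2 + (1/14)*sqrt(301).
The factor θ**2 - θ - 9/7 splits as (θ - a)(θ - a') with a = 1/2 - (1/14)*sqrt(301), a' = 1/2 + (1/14)*sqrt(301). At the order-1 pole a set g(θ) = (θ - a)*f(θ) = [3 - 33*θ/10] / (θ - a').
Simple pole: residue = g(a) at a = 1/2 - (1/14)*sqrt(301), which is -33/20 - (27/860)*sqrt(301).
The factor θ**2 - θ - 9/7 splits as (θ - a)(θ - a') with a = 1/2 + (1/14)*sqrt(301), a' = 1/2 - (1/14)*sqrt(301). At the order-1 pole a set g(θ) = (θ - a)*f(θ) = [3 - 33*θ/10] / (θ - a').
Simple pole: residue = g(a) at a = 1/2 + (1/14)*sqrt(301), which is -33/20 + (27/860)*sqrt(301).
List the singular points by increasing real part (a conjugate pair: the negative imaginary part first).

Radius of convergence at 0: -1/2 + (1/14)*sqrt(301).
At 1/2 - (1/14)*sqrt(301): a pole of order 1; residue -33/20 - (27/860)*sqrt(301).
At 1/2 + (1/14)*sqrt(301): a pole of order 1; residue -33/20 + (27/860)*sqrt(301).


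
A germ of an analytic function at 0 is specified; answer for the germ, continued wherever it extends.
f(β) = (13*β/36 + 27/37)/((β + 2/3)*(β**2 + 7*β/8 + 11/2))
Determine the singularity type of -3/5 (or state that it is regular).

The point is a regular point.

Denominator factors: β + 2/3 = 1/15 at β = -3/5; β**2 + 7*β/8 + 11/2 = 1067/200 at β = -3/5 — none vanishes.
So the germ continues analytically to -3/5.


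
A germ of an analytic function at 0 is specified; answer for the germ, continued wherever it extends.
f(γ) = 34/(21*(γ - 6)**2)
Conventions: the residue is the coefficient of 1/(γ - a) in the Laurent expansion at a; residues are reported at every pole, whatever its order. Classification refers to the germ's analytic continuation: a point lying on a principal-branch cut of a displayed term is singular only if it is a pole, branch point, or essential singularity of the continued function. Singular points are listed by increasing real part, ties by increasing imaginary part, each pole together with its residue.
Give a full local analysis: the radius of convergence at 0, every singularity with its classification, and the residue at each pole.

Radius of convergence at 0: 6.
At 6: a pole of order 2; residue 0.

Denominator factor (γ - 6)^2: pole of order 2 at 6, modulus 6.
The radius of convergence is the smallest modulus among the singular points: 6.
At the order-2 pole 6 set g(γ) = (γ - (6))^2*f(γ) = 34/21.
Order-2 pole: residue = g'(a); g'(6) = 0, so the residue is 0.


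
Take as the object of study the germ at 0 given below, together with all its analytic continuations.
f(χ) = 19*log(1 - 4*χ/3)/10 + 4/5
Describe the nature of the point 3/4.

The term (19/10)*log(1 - χ/(3/4)) has argument 1 - 3/4/(3/4) = 0 at 3/4: a logarithmic (infinitely-sheeted) branch point; the remaining terms are analytic or single-valued there.

The point is a logarithmic branch point.


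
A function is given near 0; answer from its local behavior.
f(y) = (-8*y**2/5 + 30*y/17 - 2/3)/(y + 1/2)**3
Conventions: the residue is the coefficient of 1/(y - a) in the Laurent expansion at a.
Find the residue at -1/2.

At the order-3 pole -1/2 set g(y) = (y - (-1/2))^3*f(y) = -8*y**2/5 + 30*y/17 - 2/3.
Order-3 pole: residue = g''(a)/2; g''(-1/2) = -16/5, so the residue is -8/5.

The residue is -8/5.


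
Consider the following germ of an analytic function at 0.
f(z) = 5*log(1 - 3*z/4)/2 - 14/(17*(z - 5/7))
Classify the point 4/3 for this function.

The term (5/2)*log(1 - z/(4/3)) has argument 1 - 4/3/(4/3) = 0 at 4/3: a logarithmic (infinitely-sheeted) branch point; the remaining terms are analytic or single-valued there.

The point is a logarithmic branch point.


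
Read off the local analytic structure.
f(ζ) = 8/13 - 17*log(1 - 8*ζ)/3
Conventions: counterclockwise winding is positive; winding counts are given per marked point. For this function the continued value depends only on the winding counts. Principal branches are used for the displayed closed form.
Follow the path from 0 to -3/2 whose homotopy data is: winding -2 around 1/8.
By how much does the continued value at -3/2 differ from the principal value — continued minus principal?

Continued minus principal equals (68/3)*pi*i.

The rational part is single-valued and drops out of the difference; each branch term changes only by its own monodromy.
(-17/3)*log(1 - ζ/(1/8)): each positive loop around 1/8 adds 2*pi*i to the log, so winding -2 contributes (-17/3)*(-2)*2*pi*i = (68/3)*pi*i.
Summing the contributions at ζ = -3/2 gives (68/3)*pi*i.


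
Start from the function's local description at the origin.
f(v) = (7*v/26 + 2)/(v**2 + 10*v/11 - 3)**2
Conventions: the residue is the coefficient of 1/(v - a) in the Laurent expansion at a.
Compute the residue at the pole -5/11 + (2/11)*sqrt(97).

The residue is -(64977/7828288)*sqrt(97).

The factor v**2 + 10*v/11 - 3 splits as (v - a)(v - a') with a = -5/11 + (2/11)*sqrt(97), a' = -5/11 - (2/11)*sqrt(97). At the order-2 pole a set g(v) = (v - a)^2*f(v) = [7*v/26 + 2] / (v - a')^2.
Order-2 pole: residue = g'(a); g'(-5/11 + (2/11)*sqrt(97)) = -(64977/7828288)*sqrt(97), so the residue is -(64977/7828288)*sqrt(97).


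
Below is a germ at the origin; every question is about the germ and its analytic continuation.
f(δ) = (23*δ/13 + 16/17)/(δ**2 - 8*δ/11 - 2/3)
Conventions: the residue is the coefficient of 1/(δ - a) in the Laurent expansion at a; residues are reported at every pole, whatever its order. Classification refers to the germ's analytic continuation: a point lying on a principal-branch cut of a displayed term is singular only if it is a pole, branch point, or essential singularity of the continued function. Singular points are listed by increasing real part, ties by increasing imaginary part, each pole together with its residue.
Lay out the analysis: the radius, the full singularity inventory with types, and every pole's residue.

Denominator factor (δ**2 - 8*δ/11 - 2/3): discriminant 1160/363, real irrational roots 4/11 + (1/33)*sqrt(870) and 4/11 - (1/33)*sqrt(870); poles of order 1, moduli 4/11 + (1/33)*sqrt(870) and -4/11 + (1/33)*sqrt(870).
The radius of convergence is the smallest modulus among the singular points: -4/11 + (1/33)*sqrt(870).
The factor δ**2 - 8*δ/11 - 2/3 splits as (δ - a)(δ - a') with a = 4/11 - (1/33)*sqrt(870), a' = 4/11 + (1/33)*sqrt(870). At the order-1 pole a set g(δ) = (δ - a)*f(δ) = [23*δ/13 + 16/17] / (δ - a').
Simple pole: residue = g(a) at a = 4/11 - (1/33)*sqrt(870), which is 23/26 - (963/32045)*sqrt(870).
The factor δ**2 - 8*δ/11 - 2/3 splits as (δ - a)(δ - a') with a = 4/11 + (1/33)*sqrt(870), a' = 4/11 - (1/33)*sqrt(870). At the order-1 pole a set g(δ) = (δ - a)*f(δ) = [23*δ/13 + 16/17] / (δ - a').
Simple pole: residue = g(a) at a = 4/11 + (1/33)*sqrt(870), which is 23/26 + (963/32045)*sqrt(870).
List the singular points by increasing real part (a conjugate pair: the negative imaginary part first).

Radius of convergence at 0: -4/11 + (1/33)*sqrt(870).
At 4/11 - (1/33)*sqrt(870): a pole of order 1; residue 23/26 - (963/32045)*sqrt(870).
At 4/11 + (1/33)*sqrt(870): a pole of order 1; residue 23/26 + (963/32045)*sqrt(870).


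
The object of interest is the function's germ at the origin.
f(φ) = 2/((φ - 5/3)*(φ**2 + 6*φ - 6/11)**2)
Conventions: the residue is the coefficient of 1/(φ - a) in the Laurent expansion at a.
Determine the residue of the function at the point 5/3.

At the order-1 pole 5/3 set g(φ) = (φ - (5/3))*f(φ) = 2/(φ**2 + 6*φ - 6/11)**2.
Simple pole: residue = g(a) at a = 5/3, which is 19602/1466521.

The residue is 19602/1466521.


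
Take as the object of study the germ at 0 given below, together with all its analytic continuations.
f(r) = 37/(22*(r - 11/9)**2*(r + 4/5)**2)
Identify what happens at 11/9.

The denominator factor r - 11/9 vanishes at 11/9 and appears to the power 2; the numerator there equals 37/22, nonzero, and no other factor vanishes.
Hence a pole whose order is the multiplicity, 2.

The point is a pole of order 2.


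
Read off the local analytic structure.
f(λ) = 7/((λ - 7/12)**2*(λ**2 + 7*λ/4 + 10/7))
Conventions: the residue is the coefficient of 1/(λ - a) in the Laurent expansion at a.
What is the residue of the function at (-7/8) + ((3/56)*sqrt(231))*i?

The residue is (648270/494209) - ((289198/5436299)*sqrt(231))*i.

The factor λ**2 + 7*λ/4 + 10/7 splits as (λ - a)(λ - a') with a = (-7/8) + ((3/56)*sqrt(231))*i, a' = (-7/8) - ((3/56)*sqrt(231))*i. At the order-1 pole a set g(λ) = (λ - a)*f(λ) = [7/(λ - 7/12)**2] / (λ - a').
Simple pole: residue = g(a) at a = (-7/8) + ((3/56)*sqrt(231))*i, which is (648270/494209) - ((289198/5436299)*sqrt(231))*i.


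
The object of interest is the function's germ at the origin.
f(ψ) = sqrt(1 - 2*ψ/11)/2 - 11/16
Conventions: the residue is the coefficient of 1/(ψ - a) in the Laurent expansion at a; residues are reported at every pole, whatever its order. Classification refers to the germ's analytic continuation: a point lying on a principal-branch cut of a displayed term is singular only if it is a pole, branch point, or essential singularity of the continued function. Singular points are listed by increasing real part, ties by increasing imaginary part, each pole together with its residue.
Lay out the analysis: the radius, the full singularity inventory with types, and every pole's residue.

Radius of convergence at 0: 11/2.
At 11/2: an algebraic (square-root) branch point.

Branch term (1/2)*sqrt(1 - ψ/(11/2)): its argument vanishes at ψ = 11/2, a square-root branch point, modulus 11/2.
The radius of convergence is the smallest modulus among the singular points: 11/2.


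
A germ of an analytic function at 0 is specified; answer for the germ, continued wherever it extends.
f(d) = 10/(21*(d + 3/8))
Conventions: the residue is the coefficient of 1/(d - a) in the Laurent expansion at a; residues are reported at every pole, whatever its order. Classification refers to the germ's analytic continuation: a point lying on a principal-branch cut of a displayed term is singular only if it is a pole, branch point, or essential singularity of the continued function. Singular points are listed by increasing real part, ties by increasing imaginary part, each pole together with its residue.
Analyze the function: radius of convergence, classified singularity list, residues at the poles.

Denominator factor (d + 3/8): pole of order 1 at -3/8, modulus 3/8.
The radius of convergence is the smallest modulus among the singular points: 3/8.
At the order-1 pole -3/8 set g(d) = (d - (-3/8))*f(d) = 10/21.
Simple pole: residue = g(a) at a = -3/8, which is 10/21.

Radius of convergence at 0: 3/8.
At -3/8: a pole of order 1; residue 10/21.


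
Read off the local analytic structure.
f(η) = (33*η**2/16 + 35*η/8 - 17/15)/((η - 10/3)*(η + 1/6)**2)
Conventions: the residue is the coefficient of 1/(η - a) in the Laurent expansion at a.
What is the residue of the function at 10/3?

The residue is 2182/735.

At the order-1 pole 10/3 set g(η) = (η - (10/3))*f(η) = (33*η**2/16 + 35*η/8 - 17/15)/(η + 1/6)**2.
Simple pole: residue = g(a) at a = 10/3, which is 2182/735.


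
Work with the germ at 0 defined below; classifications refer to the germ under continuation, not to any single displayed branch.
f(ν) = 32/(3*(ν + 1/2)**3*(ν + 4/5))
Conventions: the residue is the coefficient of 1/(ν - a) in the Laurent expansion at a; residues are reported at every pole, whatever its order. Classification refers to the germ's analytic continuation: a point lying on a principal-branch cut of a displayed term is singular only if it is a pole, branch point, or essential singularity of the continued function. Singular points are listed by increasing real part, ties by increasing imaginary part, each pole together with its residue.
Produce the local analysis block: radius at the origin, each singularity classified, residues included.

Denominator factor (ν + 1/2)^3: pole of order 3 at -1/2, modulus 1/2.
Denominator factor (ν + 4/5): pole of order 1 at -4/5, modulus 4/5.
The radius of convergence is the smallest modulus among the singular points: 1/2.
At the order-1 pole -4/5 set g(ν) = (ν - (-4/5))*f(ν) = 32/(3*(ν + 1/2)**3).
Simple pole: residue = g(a) at a = -4/5, which is -32000/81.
At the order-3 pole -1/2 set g(ν) = (ν - (-1/2))^3*f(ν) = 32/(3*(ν + 4/5)).
Order-3 pole: residue = g''(a)/2; g''(-1/2) = 64000/81, so the residue is 32000/81.
List the singular points by increasing real part (a conjugate pair: the negative imaginary part first).

Radius of convergence at 0: 1/2.
At -4/5: a pole of order 1; residue -32000/81.
At -1/2: a pole of order 3; residue 32000/81.


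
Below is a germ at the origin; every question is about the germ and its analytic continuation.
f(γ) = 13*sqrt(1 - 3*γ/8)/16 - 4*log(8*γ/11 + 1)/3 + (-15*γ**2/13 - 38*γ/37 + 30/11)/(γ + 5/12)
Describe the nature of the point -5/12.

The point is a pole of order 1.

The denominator factor γ + 5/12 vanishes at -5/12 and appears to the power 1; the numerator there equals 750445/253968, nonzero, and no other factor vanishes.
The branch terms are analytic at this point.
Hence a pole whose order is the multiplicity, 1.


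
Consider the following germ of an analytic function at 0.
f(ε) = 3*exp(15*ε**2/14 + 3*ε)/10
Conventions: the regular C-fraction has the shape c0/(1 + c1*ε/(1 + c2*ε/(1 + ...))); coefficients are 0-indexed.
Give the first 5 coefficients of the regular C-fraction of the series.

Taylor coefficients (expand at 0): a_0 = 3/10, a_1 = 9/10, a_2 = 117/70, a_3 = 81/35, a_4 = 5157/1960.
c0 = a_0 = 3/10. Peel one level at a time: if S = 1 + c*ε/S' with S'(0) = 1, then c is the ε-coefficient of S and S' = c*ε/(S - 1).
S_1 = c0/f = 1 + (-3)*ε + (24/7)*ε^2 + ...; c1 = -3.
S_2 = c1*ε/(S_1 - 1) = 1 + (8/7)*ε + (43/49)*ε^2 + ...; c2 = 8/7.
S_3 = c2*ε/(S_2 - 1) = 1 + (-43/56)*ε + (177/448)*ε^2 + ...; c3 = -43/56.
S_4 = c3*ε/(S_3 - 1) = 1 + (177/344)*ε + ...; c4 = 177/344.

The regular C-fraction coefficients are [3/10, -3, 8/7, -43/56, 177/344].


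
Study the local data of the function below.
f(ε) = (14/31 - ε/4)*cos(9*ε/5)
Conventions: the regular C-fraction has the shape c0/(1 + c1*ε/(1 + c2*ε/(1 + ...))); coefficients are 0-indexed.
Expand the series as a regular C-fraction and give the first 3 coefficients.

Taylor coefficients (expand at 0): a_0 = 14/31, a_1 = -1/4, a_2 = -567/775.
c0 = a_0 = 14/31. Peel one level at a time: if S = 1 + c*ε/S' with S'(0) = 1, then c is the ε-coefficient of S and S' = c*ε/(S - 1).
S_1 = c0/f = 1 + (31/56)*ε + (151033/78400)*ε^2 + ...; c1 = 31/56.
S_2 = c1*ε/(S_1 - 1) = 1 + (-151033/43400)*ε + ...; c2 = -151033/43400.

The regular C-fraction coefficients are [14/31, 31/56, -151033/43400].


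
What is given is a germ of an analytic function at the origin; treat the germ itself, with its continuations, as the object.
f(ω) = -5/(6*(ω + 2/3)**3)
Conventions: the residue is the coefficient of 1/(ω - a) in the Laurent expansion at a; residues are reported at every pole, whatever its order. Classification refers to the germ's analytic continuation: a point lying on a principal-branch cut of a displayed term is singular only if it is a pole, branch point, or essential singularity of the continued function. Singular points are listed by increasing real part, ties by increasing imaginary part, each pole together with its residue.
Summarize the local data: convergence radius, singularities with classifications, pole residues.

Radius of convergence at 0: 2/3.
At -2/3: a pole of order 3; residue 0.

Denominator factor (ω + 2/3)^3: pole of order 3 at -2/3, modulus 2/3.
The radius of convergence is the smallest modulus among the singular points: 2/3.
At the order-3 pole -2/3 set g(ω) = (ω - (-2/3))^3*f(ω) = -5/6.
Order-3 pole: residue = g''(a)/2; g''(-2/3) = 0, so the residue is 0.


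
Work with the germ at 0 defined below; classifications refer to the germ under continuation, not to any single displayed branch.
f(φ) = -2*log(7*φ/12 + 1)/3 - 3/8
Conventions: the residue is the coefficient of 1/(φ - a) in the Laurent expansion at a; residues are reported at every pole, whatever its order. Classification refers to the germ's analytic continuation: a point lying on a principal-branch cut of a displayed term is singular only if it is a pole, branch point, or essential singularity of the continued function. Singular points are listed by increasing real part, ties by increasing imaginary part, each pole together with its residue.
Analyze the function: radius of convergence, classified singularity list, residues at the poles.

Radius of convergence at 0: 12/7.
At -12/7: a logarithmic branch point.

Branch term (-2/3)*log(1 - φ/(-12/7)): its argument vanishes at φ = -12/7, a logarithmic branch point, modulus 12/7.
The radius of convergence is the smallest modulus among the singular points: 12/7.


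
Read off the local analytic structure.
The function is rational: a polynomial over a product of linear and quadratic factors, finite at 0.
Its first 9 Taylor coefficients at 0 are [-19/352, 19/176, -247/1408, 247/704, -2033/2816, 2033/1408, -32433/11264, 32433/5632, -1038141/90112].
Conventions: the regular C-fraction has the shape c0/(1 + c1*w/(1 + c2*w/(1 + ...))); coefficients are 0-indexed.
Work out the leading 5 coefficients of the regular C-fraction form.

Taylor coefficients (read off): a_0 = -19/352, a_1 = 19/176, a_2 = -247/1408, a_3 = 247/704, a_4 = -2033/2816.
c0 = a_0 = -19/352. Peel one level at a time: if S = 1 + c*w/S' with S'(0) = 1, then c is the w-coefficient of S and S' = c*w/(S - 1).
S_1 = c0/f = 1 + (2)*w + (3/4)*w^2 + ...; c1 = 2.
S_2 = c1*w/(S_1 - 1) = 1 + (-3/8)*w + (-39/64)*w^2 + ...; c2 = -3/8.
S_3 = c2*w/(S_2 - 1) = 1 + (-13/8)*w + (15/4)*w^2 + ...; c3 = -13/8.
S_4 = c3*w/(S_3 - 1) = 1 + (30/13)*w + ...; c4 = 30/13.

The regular C-fraction coefficients are [-19/352, 2, -3/8, -13/8, 30/13].


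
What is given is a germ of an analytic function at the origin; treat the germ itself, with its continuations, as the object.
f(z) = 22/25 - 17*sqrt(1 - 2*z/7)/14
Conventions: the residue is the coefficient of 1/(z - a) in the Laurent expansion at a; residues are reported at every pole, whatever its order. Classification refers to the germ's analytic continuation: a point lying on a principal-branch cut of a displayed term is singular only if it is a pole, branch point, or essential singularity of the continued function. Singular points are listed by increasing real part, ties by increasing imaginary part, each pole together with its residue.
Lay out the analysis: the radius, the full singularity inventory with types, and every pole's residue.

Branch term (-17/14)*sqrt(1 - z/(7/2)): its argument vanishes at z = 7/2, a square-root branch point, modulus 7/2.
The radius of convergence is the smallest modulus among the singular points: 7/2.

Radius of convergence at 0: 7/2.
At 7/2: an algebraic (square-root) branch point.


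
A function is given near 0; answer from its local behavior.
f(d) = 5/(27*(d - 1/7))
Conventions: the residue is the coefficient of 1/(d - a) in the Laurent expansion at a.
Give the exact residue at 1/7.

At the order-1 pole 1/7 set g(d) = (d - (1/7))*f(d) = 5/27.
Simple pole: residue = g(a) at a = 1/7, which is 5/27.

The residue is 5/27.


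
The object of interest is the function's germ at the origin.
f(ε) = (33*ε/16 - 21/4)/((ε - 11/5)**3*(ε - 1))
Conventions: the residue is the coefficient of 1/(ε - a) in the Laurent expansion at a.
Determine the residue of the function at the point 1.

The residue is 2125/1152.

At the order-1 pole 1 set g(ε) = (ε - (1))*f(ε) = (33*ε/16 - 21/4)/(ε - 11/5)**3.
Simple pole: residue = g(a) at a = 1, which is 2125/1152.


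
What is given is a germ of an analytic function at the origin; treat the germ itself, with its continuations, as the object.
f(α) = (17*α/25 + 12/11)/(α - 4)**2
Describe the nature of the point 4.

The denominator factor α - 4 vanishes at 4 and appears to the power 2; the numerator there equals 1048/275, nonzero, and no other factor vanishes.
Hence a pole whose order is the multiplicity, 2.

The point is a pole of order 2.


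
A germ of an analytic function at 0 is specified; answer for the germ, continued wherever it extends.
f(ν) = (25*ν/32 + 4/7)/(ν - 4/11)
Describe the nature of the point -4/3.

The point is a regular point.

Denominator factors: ν - 4/11 = -56/33 at ν = -4/3 — none vanishes.
So the germ continues analytically to -4/3.


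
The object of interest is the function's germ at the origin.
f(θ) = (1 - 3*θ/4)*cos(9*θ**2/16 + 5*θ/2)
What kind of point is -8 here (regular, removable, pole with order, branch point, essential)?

There is no denominator, hence no pole anywhere.
The factor cos(9*θ**2/16 + 5*θ/2) is entire.
So the germ continues analytically to -8.

The point is a regular point.


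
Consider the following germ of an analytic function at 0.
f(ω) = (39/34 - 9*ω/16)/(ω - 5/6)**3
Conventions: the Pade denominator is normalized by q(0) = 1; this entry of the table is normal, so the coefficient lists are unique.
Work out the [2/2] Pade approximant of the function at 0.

Taylor coefficients needed (expand at 0): a_0 = -4212/2125, a_1 = -130977/21250, a_2 = -723897/53125, a_3 = -1373436/53125, a_4 = -11914776/265625.
Write the denominator as Q(ω) = 1 + q1*ω + q2*ω^2. Requiring Q*f - P = O(ω^5) with deg P <= 2 kills the coefficients of ω^3..ω^4 in Q*f:
  ω^3: a_3 + q1*a_2 + q2*a_1 = 0, i.e. -1373436/53125 + (-723897/53125)*q1 + (-130977/21250)*q2 = 0.
  ω^4: a_4 + q1*a_3 + q2*a_2 = 0, i.e. -11914776/265625 + (-1373436/53125)*q1 + (-723897/53125)*q2 = 0.
Solving this linear system: q1 = -402576/139819, q2 = 1517688/699095.
The numerator is Q*f truncated at degree 2: P0 = a_0 = -4212/2125; P1 = a_1 + q1*a_0 = -1356572043/2971153750; P2 = a_2 + q1*a_1 + q2*a_0 = -1356572043/7427884375.

The Pade approximant has numerator coefficients [-4212/2125, -1356572043/2971153750, -1356572043/7427884375]; denominator coefficients [1, -402576/139819, 1517688/699095].


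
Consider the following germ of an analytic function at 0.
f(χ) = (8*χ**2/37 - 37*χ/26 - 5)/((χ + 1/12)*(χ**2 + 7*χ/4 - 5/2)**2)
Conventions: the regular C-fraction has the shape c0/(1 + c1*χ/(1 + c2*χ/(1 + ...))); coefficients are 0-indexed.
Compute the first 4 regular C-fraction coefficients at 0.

The regular C-fraction coefficients are [-48/5, 1341/130, 2084612/1075035, -25716888756/14365582445].

Taylor coefficients (expand at 0): a_0 = -48/5, a_1 = 32184/325, a_2 = -72963756/60125, a_3 = 873465486/60125.
c0 = a_0 = -48/5. Peel one level at a time: if S = 1 + c*χ/S' with S'(0) = 1, then c is the χ-coefficient of S and S' = c*χ/(S - 1).
S_1 = c0/f = 1 + (1341/130)*χ + (-3126918/156325)*χ^2 + ...; c1 = 1341/130.
S_2 = c1*χ/(S_1 - 1) = 1 + (2084612/1075035)*χ + (2637629616/759829225)*χ^2 + ...; c2 = 2084612/1075035.
S_3 = c2*χ/(S_2 - 1) = 1 + (-25716888756/14365582445)*χ + ...; c3 = -25716888756/14365582445.


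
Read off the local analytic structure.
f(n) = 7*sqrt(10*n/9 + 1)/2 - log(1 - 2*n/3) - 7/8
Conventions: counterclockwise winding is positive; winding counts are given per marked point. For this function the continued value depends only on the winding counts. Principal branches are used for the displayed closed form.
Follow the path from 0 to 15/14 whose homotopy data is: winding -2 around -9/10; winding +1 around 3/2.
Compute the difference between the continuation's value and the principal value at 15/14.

The rational part is single-valued and drops out of the difference; each branch term changes only by its own monodromy.
(7/2)*sqrt(1 - n/(-9/10)): winding -2 is even, the square root returns to the same sheet, contribution 0.
(-1)*log(1 - n/(3/2)): each positive loop around 3/2 adds 2*pi*i to the log, so winding +1 contributes (-1)*(1)*2*pi*i = -(2)*pi*i.
Summing the contributions at n = 15/14 gives -(2)*pi*i.

Continued minus principal equals -(2)*pi*i.


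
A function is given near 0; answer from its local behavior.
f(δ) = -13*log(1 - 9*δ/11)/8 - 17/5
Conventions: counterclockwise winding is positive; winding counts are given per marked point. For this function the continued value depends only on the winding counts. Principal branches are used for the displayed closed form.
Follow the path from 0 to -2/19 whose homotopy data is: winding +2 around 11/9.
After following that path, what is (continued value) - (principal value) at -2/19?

The rational part is single-valued and drops out of the difference; each branch term changes only by its own monodromy.
(-13/8)*log(1 - δ/(11/9)): each positive loop around 11/9 adds 2*pi*i to the log, so winding +2 contributes (-13/8)*(2)*2*pi*i = -(13/2)*pi*i.
Summing the contributions at δ = -2/19 gives -(13/2)*pi*i.

Continued minus principal equals -(13/2)*pi*i.


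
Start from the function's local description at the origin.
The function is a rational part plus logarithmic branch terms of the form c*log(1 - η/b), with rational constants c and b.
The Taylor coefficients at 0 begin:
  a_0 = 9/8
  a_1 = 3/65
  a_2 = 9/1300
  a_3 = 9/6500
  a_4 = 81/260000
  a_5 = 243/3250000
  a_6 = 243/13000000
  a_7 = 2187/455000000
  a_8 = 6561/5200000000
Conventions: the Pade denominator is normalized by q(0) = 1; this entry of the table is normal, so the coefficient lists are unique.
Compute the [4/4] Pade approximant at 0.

The Pade approximant has numerator coefficients [9/8, -327/520, 1593/14560, -171/28000, 4077/72800000]; denominator coefficients [1, -3/5, 81/700, -27/3500, 81/700000].

Taylor coefficients needed (read off): a_0 = 9/8, a_1 = 3/65, a_2 = 9/1300, a_3 = 9/6500, a_4 = 81/260000, a_5 = 243/3250000, a_6 = 243/13000000, a_7 = 2187/455000000, a_8 = 6561/5200000000.
Write the denominator as Q(η) = 1 + q1*η + q2*η^2 + q3*η^3 + q4*η^4. Requiring Q*f - P = O(η^9) with deg P <= 4 kills the coefficients of η^5..η^8 in Q*f:
  η^5: a_5 + q1*a_4 + q2*a_3 + q3*a_2 + q4*a_1 = 0, i.e. 243/3250000 + (81/260000)*q1 + (9/6500)*q2 + (9/1300)*q3 + (3/65)*q4 = 0.
  η^6: a_6 + q1*a_5 + q2*a_4 + q3*a_3 + q4*a_2 = 0, i.e. 243/13000000 + (243/3250000)*q1 + (81/260000)*q2 + (9/6500)*q3 + (9/1300)*q4 = 0.
  η^7: a_7 + q1*a_6 + q2*a_5 + q3*a_4 + q4*a_3 = 0, i.e. 2187/455000000 + (243/13000000)*q1 + (243/3250000)*q2 + (81/260000)*q3 + (9/6500)*q4 = 0.
  η^8: a_8 + q1*a_7 + q2*a_6 + q3*a_5 + q4*a_4 = 0, i.e. 6561/5200000000 + (2187/455000000)*q1 + (243/13000000)*q2 + (243/3250000)*q3 + (81/260000)*q4 = 0.
Solving this linear system: q1 = -3/5, q2 = 81/700, q3 = -27/3500, q4 = 81/700000.
The numerator is Q*f truncated at degree 4: P0 = a_0 = 9/8; P1 = a_1 + q1*a_0 = -327/520; P2 = a_2 + q1*a_1 + q2*a_0 = 1593/14560; P3 = a_3 + q1*a_2 + q2*a_1 + q3*a_0 = -171/28000; P4 = a_4 + q1*a_3 + q2*a_2 + q3*a_1 + q4*a_0 = 4077/72800000.


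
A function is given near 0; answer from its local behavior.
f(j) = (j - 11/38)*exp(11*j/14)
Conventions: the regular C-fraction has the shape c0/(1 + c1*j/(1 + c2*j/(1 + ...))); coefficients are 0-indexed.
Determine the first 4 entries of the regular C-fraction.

The regular C-fraction coefficients are [-11/38, 411/154, -451945/126588, 645666769/5200983060].

Taylor coefficients (expand at 0): a_0 = -11/38, a_1 = 411/532, a_2 = 10373/14896, a_3 = 178475/625632.
c0 = a_0 = -11/38. Peel one level at a time: if S = 1 + c*j/S' with S'(0) = 1, then c is the j-coefficient of S and S' = c*j/(S - 1).
S_1 = c0/f = 1 + (411/154)*j + (451945/47432)*j^2 + ...; c1 = 411/154.
S_2 = c1*j/(S_1 - 1) = 1 + (-451945/126588)*j + (58696979/132434064)*j^2 + ...; c2 = -451945/126588.
S_3 = c2*j/(S_2 - 1) = 1 + (645666769/5200983060)*j + ...; c3 = 645666769/5200983060.


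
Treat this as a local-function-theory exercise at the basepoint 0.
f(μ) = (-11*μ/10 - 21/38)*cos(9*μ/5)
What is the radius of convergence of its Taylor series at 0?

The factor cos(9*μ/5) is entire and contributes no finite singular point.
The polynomial part has no poles.
No finite singular points: the Taylor series at 0 converges everywhere.

The radius of convergence is infinite.


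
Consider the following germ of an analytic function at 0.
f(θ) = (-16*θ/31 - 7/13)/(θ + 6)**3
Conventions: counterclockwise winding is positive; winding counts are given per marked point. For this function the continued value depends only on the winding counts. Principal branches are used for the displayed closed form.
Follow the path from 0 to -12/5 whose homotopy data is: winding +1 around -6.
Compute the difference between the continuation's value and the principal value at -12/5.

Continued minus principal equals 0.

The function is rational, hence single-valued: continuing it around any pole returns the same value, so the difference is 0.
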